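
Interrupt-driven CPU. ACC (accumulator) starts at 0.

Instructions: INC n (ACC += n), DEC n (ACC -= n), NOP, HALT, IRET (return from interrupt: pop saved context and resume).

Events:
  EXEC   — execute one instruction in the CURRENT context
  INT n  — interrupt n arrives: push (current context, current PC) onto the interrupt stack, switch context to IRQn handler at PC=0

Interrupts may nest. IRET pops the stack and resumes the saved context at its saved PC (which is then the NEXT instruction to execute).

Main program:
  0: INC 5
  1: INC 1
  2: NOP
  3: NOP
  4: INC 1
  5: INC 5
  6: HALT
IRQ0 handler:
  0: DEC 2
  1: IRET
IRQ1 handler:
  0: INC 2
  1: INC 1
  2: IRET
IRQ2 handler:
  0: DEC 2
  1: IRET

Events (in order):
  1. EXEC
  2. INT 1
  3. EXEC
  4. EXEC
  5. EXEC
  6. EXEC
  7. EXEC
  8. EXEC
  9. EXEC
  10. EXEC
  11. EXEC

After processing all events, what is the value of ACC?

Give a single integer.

Answer: 15

Derivation:
Event 1 (EXEC): [MAIN] PC=0: INC 5 -> ACC=5
Event 2 (INT 1): INT 1 arrives: push (MAIN, PC=1), enter IRQ1 at PC=0 (depth now 1)
Event 3 (EXEC): [IRQ1] PC=0: INC 2 -> ACC=7
Event 4 (EXEC): [IRQ1] PC=1: INC 1 -> ACC=8
Event 5 (EXEC): [IRQ1] PC=2: IRET -> resume MAIN at PC=1 (depth now 0)
Event 6 (EXEC): [MAIN] PC=1: INC 1 -> ACC=9
Event 7 (EXEC): [MAIN] PC=2: NOP
Event 8 (EXEC): [MAIN] PC=3: NOP
Event 9 (EXEC): [MAIN] PC=4: INC 1 -> ACC=10
Event 10 (EXEC): [MAIN] PC=5: INC 5 -> ACC=15
Event 11 (EXEC): [MAIN] PC=6: HALT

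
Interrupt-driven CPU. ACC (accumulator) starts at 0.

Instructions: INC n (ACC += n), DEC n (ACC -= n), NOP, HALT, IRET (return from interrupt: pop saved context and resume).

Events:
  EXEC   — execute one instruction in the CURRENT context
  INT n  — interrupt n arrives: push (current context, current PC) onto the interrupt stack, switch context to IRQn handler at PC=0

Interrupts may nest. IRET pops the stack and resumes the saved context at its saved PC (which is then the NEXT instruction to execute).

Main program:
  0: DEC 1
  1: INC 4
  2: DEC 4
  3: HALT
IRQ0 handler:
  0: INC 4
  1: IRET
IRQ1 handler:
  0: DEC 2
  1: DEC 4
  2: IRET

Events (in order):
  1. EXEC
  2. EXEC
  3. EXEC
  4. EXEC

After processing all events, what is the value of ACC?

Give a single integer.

Answer: -1

Derivation:
Event 1 (EXEC): [MAIN] PC=0: DEC 1 -> ACC=-1
Event 2 (EXEC): [MAIN] PC=1: INC 4 -> ACC=3
Event 3 (EXEC): [MAIN] PC=2: DEC 4 -> ACC=-1
Event 4 (EXEC): [MAIN] PC=3: HALT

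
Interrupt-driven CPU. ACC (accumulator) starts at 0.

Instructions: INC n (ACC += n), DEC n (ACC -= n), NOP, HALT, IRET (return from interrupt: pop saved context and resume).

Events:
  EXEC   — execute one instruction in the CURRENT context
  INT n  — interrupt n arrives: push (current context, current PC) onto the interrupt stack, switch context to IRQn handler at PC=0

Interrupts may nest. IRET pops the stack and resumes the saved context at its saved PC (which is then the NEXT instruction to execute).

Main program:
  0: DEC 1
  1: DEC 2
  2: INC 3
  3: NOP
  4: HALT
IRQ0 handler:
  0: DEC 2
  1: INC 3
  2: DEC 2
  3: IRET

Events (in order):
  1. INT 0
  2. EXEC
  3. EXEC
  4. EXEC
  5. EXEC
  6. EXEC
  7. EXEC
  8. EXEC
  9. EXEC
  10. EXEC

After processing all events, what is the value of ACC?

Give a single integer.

Event 1 (INT 0): INT 0 arrives: push (MAIN, PC=0), enter IRQ0 at PC=0 (depth now 1)
Event 2 (EXEC): [IRQ0] PC=0: DEC 2 -> ACC=-2
Event 3 (EXEC): [IRQ0] PC=1: INC 3 -> ACC=1
Event 4 (EXEC): [IRQ0] PC=2: DEC 2 -> ACC=-1
Event 5 (EXEC): [IRQ0] PC=3: IRET -> resume MAIN at PC=0 (depth now 0)
Event 6 (EXEC): [MAIN] PC=0: DEC 1 -> ACC=-2
Event 7 (EXEC): [MAIN] PC=1: DEC 2 -> ACC=-4
Event 8 (EXEC): [MAIN] PC=2: INC 3 -> ACC=-1
Event 9 (EXEC): [MAIN] PC=3: NOP
Event 10 (EXEC): [MAIN] PC=4: HALT

Answer: -1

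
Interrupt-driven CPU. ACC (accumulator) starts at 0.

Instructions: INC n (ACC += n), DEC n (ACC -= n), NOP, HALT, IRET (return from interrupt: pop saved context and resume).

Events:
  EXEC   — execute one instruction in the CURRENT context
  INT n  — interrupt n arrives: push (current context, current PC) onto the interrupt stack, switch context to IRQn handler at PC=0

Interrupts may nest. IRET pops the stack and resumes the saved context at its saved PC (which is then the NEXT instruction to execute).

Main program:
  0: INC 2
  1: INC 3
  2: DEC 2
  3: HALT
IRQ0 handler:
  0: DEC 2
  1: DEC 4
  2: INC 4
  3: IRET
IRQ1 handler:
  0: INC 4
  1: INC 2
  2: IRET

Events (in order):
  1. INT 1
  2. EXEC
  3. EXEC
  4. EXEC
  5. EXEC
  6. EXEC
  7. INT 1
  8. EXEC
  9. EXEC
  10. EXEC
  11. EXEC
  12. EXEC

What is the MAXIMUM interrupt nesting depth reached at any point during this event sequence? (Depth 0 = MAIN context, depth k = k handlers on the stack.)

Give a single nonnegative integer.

Event 1 (INT 1): INT 1 arrives: push (MAIN, PC=0), enter IRQ1 at PC=0 (depth now 1) [depth=1]
Event 2 (EXEC): [IRQ1] PC=0: INC 4 -> ACC=4 [depth=1]
Event 3 (EXEC): [IRQ1] PC=1: INC 2 -> ACC=6 [depth=1]
Event 4 (EXEC): [IRQ1] PC=2: IRET -> resume MAIN at PC=0 (depth now 0) [depth=0]
Event 5 (EXEC): [MAIN] PC=0: INC 2 -> ACC=8 [depth=0]
Event 6 (EXEC): [MAIN] PC=1: INC 3 -> ACC=11 [depth=0]
Event 7 (INT 1): INT 1 arrives: push (MAIN, PC=2), enter IRQ1 at PC=0 (depth now 1) [depth=1]
Event 8 (EXEC): [IRQ1] PC=0: INC 4 -> ACC=15 [depth=1]
Event 9 (EXEC): [IRQ1] PC=1: INC 2 -> ACC=17 [depth=1]
Event 10 (EXEC): [IRQ1] PC=2: IRET -> resume MAIN at PC=2 (depth now 0) [depth=0]
Event 11 (EXEC): [MAIN] PC=2: DEC 2 -> ACC=15 [depth=0]
Event 12 (EXEC): [MAIN] PC=3: HALT [depth=0]
Max depth observed: 1

Answer: 1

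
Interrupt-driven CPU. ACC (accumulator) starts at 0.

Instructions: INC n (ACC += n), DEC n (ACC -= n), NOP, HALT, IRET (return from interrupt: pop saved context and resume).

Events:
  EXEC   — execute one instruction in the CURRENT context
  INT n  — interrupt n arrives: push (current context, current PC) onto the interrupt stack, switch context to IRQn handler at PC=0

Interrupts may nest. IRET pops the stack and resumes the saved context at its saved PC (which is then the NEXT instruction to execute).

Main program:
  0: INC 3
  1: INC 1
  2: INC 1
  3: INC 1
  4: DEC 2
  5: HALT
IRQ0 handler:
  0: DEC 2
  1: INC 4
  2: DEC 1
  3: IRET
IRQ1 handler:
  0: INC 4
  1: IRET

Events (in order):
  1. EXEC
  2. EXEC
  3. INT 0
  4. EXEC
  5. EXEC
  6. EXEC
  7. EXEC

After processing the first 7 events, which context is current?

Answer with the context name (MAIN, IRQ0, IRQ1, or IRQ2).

Event 1 (EXEC): [MAIN] PC=0: INC 3 -> ACC=3
Event 2 (EXEC): [MAIN] PC=1: INC 1 -> ACC=4
Event 3 (INT 0): INT 0 arrives: push (MAIN, PC=2), enter IRQ0 at PC=0 (depth now 1)
Event 4 (EXEC): [IRQ0] PC=0: DEC 2 -> ACC=2
Event 5 (EXEC): [IRQ0] PC=1: INC 4 -> ACC=6
Event 6 (EXEC): [IRQ0] PC=2: DEC 1 -> ACC=5
Event 7 (EXEC): [IRQ0] PC=3: IRET -> resume MAIN at PC=2 (depth now 0)

Answer: MAIN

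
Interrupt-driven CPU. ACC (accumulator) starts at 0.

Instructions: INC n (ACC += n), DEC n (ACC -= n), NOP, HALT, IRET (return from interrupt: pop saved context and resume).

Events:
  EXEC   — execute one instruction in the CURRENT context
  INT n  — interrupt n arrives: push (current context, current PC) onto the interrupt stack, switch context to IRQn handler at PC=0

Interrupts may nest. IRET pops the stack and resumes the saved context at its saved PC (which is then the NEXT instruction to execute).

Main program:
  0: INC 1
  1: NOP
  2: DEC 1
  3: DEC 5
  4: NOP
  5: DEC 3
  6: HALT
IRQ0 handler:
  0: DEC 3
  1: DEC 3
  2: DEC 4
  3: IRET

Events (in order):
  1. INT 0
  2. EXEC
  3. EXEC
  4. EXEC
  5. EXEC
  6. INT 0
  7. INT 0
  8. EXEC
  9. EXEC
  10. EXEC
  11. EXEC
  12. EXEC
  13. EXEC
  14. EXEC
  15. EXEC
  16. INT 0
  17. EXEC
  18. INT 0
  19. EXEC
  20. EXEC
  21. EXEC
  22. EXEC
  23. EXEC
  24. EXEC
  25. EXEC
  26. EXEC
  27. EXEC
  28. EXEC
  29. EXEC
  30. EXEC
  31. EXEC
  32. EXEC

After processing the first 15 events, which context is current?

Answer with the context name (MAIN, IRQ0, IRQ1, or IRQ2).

Answer: MAIN

Derivation:
Event 1 (INT 0): INT 0 arrives: push (MAIN, PC=0), enter IRQ0 at PC=0 (depth now 1)
Event 2 (EXEC): [IRQ0] PC=0: DEC 3 -> ACC=-3
Event 3 (EXEC): [IRQ0] PC=1: DEC 3 -> ACC=-6
Event 4 (EXEC): [IRQ0] PC=2: DEC 4 -> ACC=-10
Event 5 (EXEC): [IRQ0] PC=3: IRET -> resume MAIN at PC=0 (depth now 0)
Event 6 (INT 0): INT 0 arrives: push (MAIN, PC=0), enter IRQ0 at PC=0 (depth now 1)
Event 7 (INT 0): INT 0 arrives: push (IRQ0, PC=0), enter IRQ0 at PC=0 (depth now 2)
Event 8 (EXEC): [IRQ0] PC=0: DEC 3 -> ACC=-13
Event 9 (EXEC): [IRQ0] PC=1: DEC 3 -> ACC=-16
Event 10 (EXEC): [IRQ0] PC=2: DEC 4 -> ACC=-20
Event 11 (EXEC): [IRQ0] PC=3: IRET -> resume IRQ0 at PC=0 (depth now 1)
Event 12 (EXEC): [IRQ0] PC=0: DEC 3 -> ACC=-23
Event 13 (EXEC): [IRQ0] PC=1: DEC 3 -> ACC=-26
Event 14 (EXEC): [IRQ0] PC=2: DEC 4 -> ACC=-30
Event 15 (EXEC): [IRQ0] PC=3: IRET -> resume MAIN at PC=0 (depth now 0)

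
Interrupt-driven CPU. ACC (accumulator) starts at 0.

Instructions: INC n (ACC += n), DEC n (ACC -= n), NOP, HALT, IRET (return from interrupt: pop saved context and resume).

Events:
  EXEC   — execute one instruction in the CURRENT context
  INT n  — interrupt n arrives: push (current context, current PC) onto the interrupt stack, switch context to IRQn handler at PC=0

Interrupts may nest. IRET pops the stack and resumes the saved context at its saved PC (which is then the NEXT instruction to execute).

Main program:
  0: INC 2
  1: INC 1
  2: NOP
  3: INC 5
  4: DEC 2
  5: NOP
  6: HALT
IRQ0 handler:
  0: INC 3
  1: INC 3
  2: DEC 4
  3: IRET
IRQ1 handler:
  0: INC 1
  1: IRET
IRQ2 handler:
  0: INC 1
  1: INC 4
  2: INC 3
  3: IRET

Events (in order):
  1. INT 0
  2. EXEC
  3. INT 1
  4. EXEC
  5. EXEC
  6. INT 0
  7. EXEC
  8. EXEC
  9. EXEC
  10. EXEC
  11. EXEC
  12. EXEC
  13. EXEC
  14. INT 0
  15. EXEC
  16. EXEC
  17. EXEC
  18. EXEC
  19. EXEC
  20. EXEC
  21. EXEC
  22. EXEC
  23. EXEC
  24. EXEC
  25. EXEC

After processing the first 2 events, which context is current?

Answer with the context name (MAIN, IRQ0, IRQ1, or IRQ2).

Answer: IRQ0

Derivation:
Event 1 (INT 0): INT 0 arrives: push (MAIN, PC=0), enter IRQ0 at PC=0 (depth now 1)
Event 2 (EXEC): [IRQ0] PC=0: INC 3 -> ACC=3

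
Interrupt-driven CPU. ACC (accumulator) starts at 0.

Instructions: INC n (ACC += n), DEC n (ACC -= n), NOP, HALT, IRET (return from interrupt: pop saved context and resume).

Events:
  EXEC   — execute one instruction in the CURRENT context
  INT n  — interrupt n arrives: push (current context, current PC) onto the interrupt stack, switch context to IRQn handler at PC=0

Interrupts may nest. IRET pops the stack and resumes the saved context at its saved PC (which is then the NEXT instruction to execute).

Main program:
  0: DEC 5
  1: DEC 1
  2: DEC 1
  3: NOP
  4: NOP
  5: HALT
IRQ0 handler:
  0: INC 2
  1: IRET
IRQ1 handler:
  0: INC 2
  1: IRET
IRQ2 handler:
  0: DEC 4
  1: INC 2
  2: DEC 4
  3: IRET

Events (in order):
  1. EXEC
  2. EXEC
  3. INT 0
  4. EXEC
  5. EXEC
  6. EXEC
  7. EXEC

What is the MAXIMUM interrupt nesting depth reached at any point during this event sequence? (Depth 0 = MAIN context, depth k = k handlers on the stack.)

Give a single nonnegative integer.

Event 1 (EXEC): [MAIN] PC=0: DEC 5 -> ACC=-5 [depth=0]
Event 2 (EXEC): [MAIN] PC=1: DEC 1 -> ACC=-6 [depth=0]
Event 3 (INT 0): INT 0 arrives: push (MAIN, PC=2), enter IRQ0 at PC=0 (depth now 1) [depth=1]
Event 4 (EXEC): [IRQ0] PC=0: INC 2 -> ACC=-4 [depth=1]
Event 5 (EXEC): [IRQ0] PC=1: IRET -> resume MAIN at PC=2 (depth now 0) [depth=0]
Event 6 (EXEC): [MAIN] PC=2: DEC 1 -> ACC=-5 [depth=0]
Event 7 (EXEC): [MAIN] PC=3: NOP [depth=0]
Max depth observed: 1

Answer: 1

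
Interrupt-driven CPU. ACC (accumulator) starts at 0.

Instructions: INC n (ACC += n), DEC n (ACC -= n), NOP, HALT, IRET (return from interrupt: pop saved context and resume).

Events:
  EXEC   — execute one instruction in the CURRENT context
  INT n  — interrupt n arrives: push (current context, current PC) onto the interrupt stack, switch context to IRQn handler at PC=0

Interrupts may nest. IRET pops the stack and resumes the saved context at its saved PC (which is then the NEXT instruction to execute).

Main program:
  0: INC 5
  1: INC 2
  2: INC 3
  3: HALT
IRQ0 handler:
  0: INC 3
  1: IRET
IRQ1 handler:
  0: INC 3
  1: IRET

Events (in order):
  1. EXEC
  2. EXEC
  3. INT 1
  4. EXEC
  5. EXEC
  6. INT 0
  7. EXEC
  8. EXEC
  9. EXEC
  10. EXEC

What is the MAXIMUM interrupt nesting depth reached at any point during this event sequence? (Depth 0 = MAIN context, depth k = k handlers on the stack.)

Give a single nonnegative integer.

Event 1 (EXEC): [MAIN] PC=0: INC 5 -> ACC=5 [depth=0]
Event 2 (EXEC): [MAIN] PC=1: INC 2 -> ACC=7 [depth=0]
Event 3 (INT 1): INT 1 arrives: push (MAIN, PC=2), enter IRQ1 at PC=0 (depth now 1) [depth=1]
Event 4 (EXEC): [IRQ1] PC=0: INC 3 -> ACC=10 [depth=1]
Event 5 (EXEC): [IRQ1] PC=1: IRET -> resume MAIN at PC=2 (depth now 0) [depth=0]
Event 6 (INT 0): INT 0 arrives: push (MAIN, PC=2), enter IRQ0 at PC=0 (depth now 1) [depth=1]
Event 7 (EXEC): [IRQ0] PC=0: INC 3 -> ACC=13 [depth=1]
Event 8 (EXEC): [IRQ0] PC=1: IRET -> resume MAIN at PC=2 (depth now 0) [depth=0]
Event 9 (EXEC): [MAIN] PC=2: INC 3 -> ACC=16 [depth=0]
Event 10 (EXEC): [MAIN] PC=3: HALT [depth=0]
Max depth observed: 1

Answer: 1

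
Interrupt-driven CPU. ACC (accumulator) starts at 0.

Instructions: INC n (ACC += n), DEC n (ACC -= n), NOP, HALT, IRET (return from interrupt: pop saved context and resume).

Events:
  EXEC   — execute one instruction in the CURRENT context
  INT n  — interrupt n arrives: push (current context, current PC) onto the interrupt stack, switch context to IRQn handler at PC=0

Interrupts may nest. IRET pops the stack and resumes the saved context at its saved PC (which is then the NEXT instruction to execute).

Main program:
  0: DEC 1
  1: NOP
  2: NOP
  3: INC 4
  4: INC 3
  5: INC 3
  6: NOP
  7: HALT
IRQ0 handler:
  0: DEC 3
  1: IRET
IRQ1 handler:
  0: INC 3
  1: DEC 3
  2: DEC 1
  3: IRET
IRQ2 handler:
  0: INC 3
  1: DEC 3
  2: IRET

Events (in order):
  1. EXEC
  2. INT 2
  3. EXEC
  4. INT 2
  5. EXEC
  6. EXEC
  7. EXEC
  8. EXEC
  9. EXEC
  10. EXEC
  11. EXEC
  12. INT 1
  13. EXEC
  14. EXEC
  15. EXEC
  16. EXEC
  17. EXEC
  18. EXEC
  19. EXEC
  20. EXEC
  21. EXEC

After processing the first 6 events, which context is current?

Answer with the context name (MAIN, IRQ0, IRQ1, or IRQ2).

Event 1 (EXEC): [MAIN] PC=0: DEC 1 -> ACC=-1
Event 2 (INT 2): INT 2 arrives: push (MAIN, PC=1), enter IRQ2 at PC=0 (depth now 1)
Event 3 (EXEC): [IRQ2] PC=0: INC 3 -> ACC=2
Event 4 (INT 2): INT 2 arrives: push (IRQ2, PC=1), enter IRQ2 at PC=0 (depth now 2)
Event 5 (EXEC): [IRQ2] PC=0: INC 3 -> ACC=5
Event 6 (EXEC): [IRQ2] PC=1: DEC 3 -> ACC=2

Answer: IRQ2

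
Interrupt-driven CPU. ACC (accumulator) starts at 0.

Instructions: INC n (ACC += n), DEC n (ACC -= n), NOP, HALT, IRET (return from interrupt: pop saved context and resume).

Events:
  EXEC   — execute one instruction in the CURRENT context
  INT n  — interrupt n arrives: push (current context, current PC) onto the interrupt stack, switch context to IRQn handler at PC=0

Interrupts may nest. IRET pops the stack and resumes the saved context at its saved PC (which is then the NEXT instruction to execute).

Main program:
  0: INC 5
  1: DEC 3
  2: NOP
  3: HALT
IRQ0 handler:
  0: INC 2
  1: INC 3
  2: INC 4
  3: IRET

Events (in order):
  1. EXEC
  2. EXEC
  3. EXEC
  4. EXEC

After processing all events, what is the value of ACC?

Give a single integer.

Answer: 2

Derivation:
Event 1 (EXEC): [MAIN] PC=0: INC 5 -> ACC=5
Event 2 (EXEC): [MAIN] PC=1: DEC 3 -> ACC=2
Event 3 (EXEC): [MAIN] PC=2: NOP
Event 4 (EXEC): [MAIN] PC=3: HALT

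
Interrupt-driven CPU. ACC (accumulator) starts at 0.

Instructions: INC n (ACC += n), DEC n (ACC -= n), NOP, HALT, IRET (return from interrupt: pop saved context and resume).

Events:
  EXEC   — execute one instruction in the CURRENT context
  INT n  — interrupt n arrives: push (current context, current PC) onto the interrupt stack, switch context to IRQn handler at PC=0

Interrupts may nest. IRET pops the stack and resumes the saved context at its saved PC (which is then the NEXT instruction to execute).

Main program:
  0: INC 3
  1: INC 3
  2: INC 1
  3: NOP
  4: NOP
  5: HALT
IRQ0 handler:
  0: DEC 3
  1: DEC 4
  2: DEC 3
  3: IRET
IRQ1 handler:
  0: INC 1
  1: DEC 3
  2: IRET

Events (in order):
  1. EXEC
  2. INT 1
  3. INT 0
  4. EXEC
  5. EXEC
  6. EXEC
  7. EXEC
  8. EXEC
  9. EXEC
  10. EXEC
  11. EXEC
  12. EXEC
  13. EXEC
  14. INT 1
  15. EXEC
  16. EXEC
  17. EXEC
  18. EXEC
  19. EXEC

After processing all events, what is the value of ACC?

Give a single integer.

Event 1 (EXEC): [MAIN] PC=0: INC 3 -> ACC=3
Event 2 (INT 1): INT 1 arrives: push (MAIN, PC=1), enter IRQ1 at PC=0 (depth now 1)
Event 3 (INT 0): INT 0 arrives: push (IRQ1, PC=0), enter IRQ0 at PC=0 (depth now 2)
Event 4 (EXEC): [IRQ0] PC=0: DEC 3 -> ACC=0
Event 5 (EXEC): [IRQ0] PC=1: DEC 4 -> ACC=-4
Event 6 (EXEC): [IRQ0] PC=2: DEC 3 -> ACC=-7
Event 7 (EXEC): [IRQ0] PC=3: IRET -> resume IRQ1 at PC=0 (depth now 1)
Event 8 (EXEC): [IRQ1] PC=0: INC 1 -> ACC=-6
Event 9 (EXEC): [IRQ1] PC=1: DEC 3 -> ACC=-9
Event 10 (EXEC): [IRQ1] PC=2: IRET -> resume MAIN at PC=1 (depth now 0)
Event 11 (EXEC): [MAIN] PC=1: INC 3 -> ACC=-6
Event 12 (EXEC): [MAIN] PC=2: INC 1 -> ACC=-5
Event 13 (EXEC): [MAIN] PC=3: NOP
Event 14 (INT 1): INT 1 arrives: push (MAIN, PC=4), enter IRQ1 at PC=0 (depth now 1)
Event 15 (EXEC): [IRQ1] PC=0: INC 1 -> ACC=-4
Event 16 (EXEC): [IRQ1] PC=1: DEC 3 -> ACC=-7
Event 17 (EXEC): [IRQ1] PC=2: IRET -> resume MAIN at PC=4 (depth now 0)
Event 18 (EXEC): [MAIN] PC=4: NOP
Event 19 (EXEC): [MAIN] PC=5: HALT

Answer: -7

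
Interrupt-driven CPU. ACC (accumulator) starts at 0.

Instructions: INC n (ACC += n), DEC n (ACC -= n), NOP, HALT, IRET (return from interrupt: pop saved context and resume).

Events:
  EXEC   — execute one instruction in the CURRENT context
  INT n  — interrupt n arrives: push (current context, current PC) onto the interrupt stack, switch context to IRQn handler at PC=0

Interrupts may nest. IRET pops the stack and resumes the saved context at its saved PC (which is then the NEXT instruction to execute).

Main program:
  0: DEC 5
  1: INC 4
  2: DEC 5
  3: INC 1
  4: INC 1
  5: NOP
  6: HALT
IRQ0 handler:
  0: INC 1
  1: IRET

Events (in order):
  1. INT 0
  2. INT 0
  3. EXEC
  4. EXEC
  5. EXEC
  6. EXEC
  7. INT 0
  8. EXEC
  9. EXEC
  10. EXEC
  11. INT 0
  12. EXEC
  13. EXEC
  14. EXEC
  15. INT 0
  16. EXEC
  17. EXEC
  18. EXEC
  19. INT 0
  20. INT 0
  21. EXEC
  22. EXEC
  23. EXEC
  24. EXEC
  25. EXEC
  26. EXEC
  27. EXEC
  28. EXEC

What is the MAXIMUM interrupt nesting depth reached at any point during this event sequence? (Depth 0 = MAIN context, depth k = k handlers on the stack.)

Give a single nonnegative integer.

Event 1 (INT 0): INT 0 arrives: push (MAIN, PC=0), enter IRQ0 at PC=0 (depth now 1) [depth=1]
Event 2 (INT 0): INT 0 arrives: push (IRQ0, PC=0), enter IRQ0 at PC=0 (depth now 2) [depth=2]
Event 3 (EXEC): [IRQ0] PC=0: INC 1 -> ACC=1 [depth=2]
Event 4 (EXEC): [IRQ0] PC=1: IRET -> resume IRQ0 at PC=0 (depth now 1) [depth=1]
Event 5 (EXEC): [IRQ0] PC=0: INC 1 -> ACC=2 [depth=1]
Event 6 (EXEC): [IRQ0] PC=1: IRET -> resume MAIN at PC=0 (depth now 0) [depth=0]
Event 7 (INT 0): INT 0 arrives: push (MAIN, PC=0), enter IRQ0 at PC=0 (depth now 1) [depth=1]
Event 8 (EXEC): [IRQ0] PC=0: INC 1 -> ACC=3 [depth=1]
Event 9 (EXEC): [IRQ0] PC=1: IRET -> resume MAIN at PC=0 (depth now 0) [depth=0]
Event 10 (EXEC): [MAIN] PC=0: DEC 5 -> ACC=-2 [depth=0]
Event 11 (INT 0): INT 0 arrives: push (MAIN, PC=1), enter IRQ0 at PC=0 (depth now 1) [depth=1]
Event 12 (EXEC): [IRQ0] PC=0: INC 1 -> ACC=-1 [depth=1]
Event 13 (EXEC): [IRQ0] PC=1: IRET -> resume MAIN at PC=1 (depth now 0) [depth=0]
Event 14 (EXEC): [MAIN] PC=1: INC 4 -> ACC=3 [depth=0]
Event 15 (INT 0): INT 0 arrives: push (MAIN, PC=2), enter IRQ0 at PC=0 (depth now 1) [depth=1]
Event 16 (EXEC): [IRQ0] PC=0: INC 1 -> ACC=4 [depth=1]
Event 17 (EXEC): [IRQ0] PC=1: IRET -> resume MAIN at PC=2 (depth now 0) [depth=0]
Event 18 (EXEC): [MAIN] PC=2: DEC 5 -> ACC=-1 [depth=0]
Event 19 (INT 0): INT 0 arrives: push (MAIN, PC=3), enter IRQ0 at PC=0 (depth now 1) [depth=1]
Event 20 (INT 0): INT 0 arrives: push (IRQ0, PC=0), enter IRQ0 at PC=0 (depth now 2) [depth=2]
Event 21 (EXEC): [IRQ0] PC=0: INC 1 -> ACC=0 [depth=2]
Event 22 (EXEC): [IRQ0] PC=1: IRET -> resume IRQ0 at PC=0 (depth now 1) [depth=1]
Event 23 (EXEC): [IRQ0] PC=0: INC 1 -> ACC=1 [depth=1]
Event 24 (EXEC): [IRQ0] PC=1: IRET -> resume MAIN at PC=3 (depth now 0) [depth=0]
Event 25 (EXEC): [MAIN] PC=3: INC 1 -> ACC=2 [depth=0]
Event 26 (EXEC): [MAIN] PC=4: INC 1 -> ACC=3 [depth=0]
Event 27 (EXEC): [MAIN] PC=5: NOP [depth=0]
Event 28 (EXEC): [MAIN] PC=6: HALT [depth=0]
Max depth observed: 2

Answer: 2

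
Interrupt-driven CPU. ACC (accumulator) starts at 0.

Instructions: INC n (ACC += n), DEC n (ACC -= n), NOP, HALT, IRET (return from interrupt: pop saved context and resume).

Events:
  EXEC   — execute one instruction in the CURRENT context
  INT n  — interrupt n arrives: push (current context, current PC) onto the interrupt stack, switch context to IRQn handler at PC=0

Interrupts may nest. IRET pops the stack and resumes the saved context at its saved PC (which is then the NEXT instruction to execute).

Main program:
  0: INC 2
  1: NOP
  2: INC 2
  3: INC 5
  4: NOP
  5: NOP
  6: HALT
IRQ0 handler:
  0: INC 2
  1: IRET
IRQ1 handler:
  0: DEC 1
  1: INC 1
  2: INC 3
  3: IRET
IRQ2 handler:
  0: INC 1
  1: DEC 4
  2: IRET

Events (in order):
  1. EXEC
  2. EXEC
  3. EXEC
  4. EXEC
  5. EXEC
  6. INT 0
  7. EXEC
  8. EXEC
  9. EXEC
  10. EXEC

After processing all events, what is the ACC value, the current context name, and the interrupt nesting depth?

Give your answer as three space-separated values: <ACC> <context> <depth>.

Answer: 11 MAIN 0

Derivation:
Event 1 (EXEC): [MAIN] PC=0: INC 2 -> ACC=2
Event 2 (EXEC): [MAIN] PC=1: NOP
Event 3 (EXEC): [MAIN] PC=2: INC 2 -> ACC=4
Event 4 (EXEC): [MAIN] PC=3: INC 5 -> ACC=9
Event 5 (EXEC): [MAIN] PC=4: NOP
Event 6 (INT 0): INT 0 arrives: push (MAIN, PC=5), enter IRQ0 at PC=0 (depth now 1)
Event 7 (EXEC): [IRQ0] PC=0: INC 2 -> ACC=11
Event 8 (EXEC): [IRQ0] PC=1: IRET -> resume MAIN at PC=5 (depth now 0)
Event 9 (EXEC): [MAIN] PC=5: NOP
Event 10 (EXEC): [MAIN] PC=6: HALT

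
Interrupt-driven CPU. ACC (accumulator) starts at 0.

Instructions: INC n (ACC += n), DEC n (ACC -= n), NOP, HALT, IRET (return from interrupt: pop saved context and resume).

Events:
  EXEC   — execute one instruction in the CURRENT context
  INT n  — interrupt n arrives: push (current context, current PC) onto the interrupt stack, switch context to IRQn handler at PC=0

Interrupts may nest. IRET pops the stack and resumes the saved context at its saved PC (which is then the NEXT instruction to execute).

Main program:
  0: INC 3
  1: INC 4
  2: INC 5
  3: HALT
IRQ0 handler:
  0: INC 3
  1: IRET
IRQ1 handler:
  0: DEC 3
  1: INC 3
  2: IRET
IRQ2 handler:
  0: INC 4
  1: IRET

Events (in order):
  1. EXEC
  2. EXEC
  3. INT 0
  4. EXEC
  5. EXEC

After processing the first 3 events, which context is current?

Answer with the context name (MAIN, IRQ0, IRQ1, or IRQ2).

Event 1 (EXEC): [MAIN] PC=0: INC 3 -> ACC=3
Event 2 (EXEC): [MAIN] PC=1: INC 4 -> ACC=7
Event 3 (INT 0): INT 0 arrives: push (MAIN, PC=2), enter IRQ0 at PC=0 (depth now 1)

Answer: IRQ0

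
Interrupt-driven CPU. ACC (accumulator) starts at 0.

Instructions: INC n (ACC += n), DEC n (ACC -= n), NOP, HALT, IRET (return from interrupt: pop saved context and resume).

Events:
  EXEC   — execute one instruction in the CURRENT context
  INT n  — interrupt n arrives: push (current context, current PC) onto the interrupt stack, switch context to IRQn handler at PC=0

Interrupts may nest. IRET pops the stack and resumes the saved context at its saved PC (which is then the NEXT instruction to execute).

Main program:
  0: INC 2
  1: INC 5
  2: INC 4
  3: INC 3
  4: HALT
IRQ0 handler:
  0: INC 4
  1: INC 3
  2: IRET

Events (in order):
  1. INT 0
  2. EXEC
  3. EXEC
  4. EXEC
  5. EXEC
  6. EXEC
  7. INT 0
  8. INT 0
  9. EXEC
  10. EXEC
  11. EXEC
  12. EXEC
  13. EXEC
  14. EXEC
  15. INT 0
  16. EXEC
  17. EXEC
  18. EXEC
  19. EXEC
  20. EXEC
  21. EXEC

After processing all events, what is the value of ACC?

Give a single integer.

Answer: 42

Derivation:
Event 1 (INT 0): INT 0 arrives: push (MAIN, PC=0), enter IRQ0 at PC=0 (depth now 1)
Event 2 (EXEC): [IRQ0] PC=0: INC 4 -> ACC=4
Event 3 (EXEC): [IRQ0] PC=1: INC 3 -> ACC=7
Event 4 (EXEC): [IRQ0] PC=2: IRET -> resume MAIN at PC=0 (depth now 0)
Event 5 (EXEC): [MAIN] PC=0: INC 2 -> ACC=9
Event 6 (EXEC): [MAIN] PC=1: INC 5 -> ACC=14
Event 7 (INT 0): INT 0 arrives: push (MAIN, PC=2), enter IRQ0 at PC=0 (depth now 1)
Event 8 (INT 0): INT 0 arrives: push (IRQ0, PC=0), enter IRQ0 at PC=0 (depth now 2)
Event 9 (EXEC): [IRQ0] PC=0: INC 4 -> ACC=18
Event 10 (EXEC): [IRQ0] PC=1: INC 3 -> ACC=21
Event 11 (EXEC): [IRQ0] PC=2: IRET -> resume IRQ0 at PC=0 (depth now 1)
Event 12 (EXEC): [IRQ0] PC=0: INC 4 -> ACC=25
Event 13 (EXEC): [IRQ0] PC=1: INC 3 -> ACC=28
Event 14 (EXEC): [IRQ0] PC=2: IRET -> resume MAIN at PC=2 (depth now 0)
Event 15 (INT 0): INT 0 arrives: push (MAIN, PC=2), enter IRQ0 at PC=0 (depth now 1)
Event 16 (EXEC): [IRQ0] PC=0: INC 4 -> ACC=32
Event 17 (EXEC): [IRQ0] PC=1: INC 3 -> ACC=35
Event 18 (EXEC): [IRQ0] PC=2: IRET -> resume MAIN at PC=2 (depth now 0)
Event 19 (EXEC): [MAIN] PC=2: INC 4 -> ACC=39
Event 20 (EXEC): [MAIN] PC=3: INC 3 -> ACC=42
Event 21 (EXEC): [MAIN] PC=4: HALT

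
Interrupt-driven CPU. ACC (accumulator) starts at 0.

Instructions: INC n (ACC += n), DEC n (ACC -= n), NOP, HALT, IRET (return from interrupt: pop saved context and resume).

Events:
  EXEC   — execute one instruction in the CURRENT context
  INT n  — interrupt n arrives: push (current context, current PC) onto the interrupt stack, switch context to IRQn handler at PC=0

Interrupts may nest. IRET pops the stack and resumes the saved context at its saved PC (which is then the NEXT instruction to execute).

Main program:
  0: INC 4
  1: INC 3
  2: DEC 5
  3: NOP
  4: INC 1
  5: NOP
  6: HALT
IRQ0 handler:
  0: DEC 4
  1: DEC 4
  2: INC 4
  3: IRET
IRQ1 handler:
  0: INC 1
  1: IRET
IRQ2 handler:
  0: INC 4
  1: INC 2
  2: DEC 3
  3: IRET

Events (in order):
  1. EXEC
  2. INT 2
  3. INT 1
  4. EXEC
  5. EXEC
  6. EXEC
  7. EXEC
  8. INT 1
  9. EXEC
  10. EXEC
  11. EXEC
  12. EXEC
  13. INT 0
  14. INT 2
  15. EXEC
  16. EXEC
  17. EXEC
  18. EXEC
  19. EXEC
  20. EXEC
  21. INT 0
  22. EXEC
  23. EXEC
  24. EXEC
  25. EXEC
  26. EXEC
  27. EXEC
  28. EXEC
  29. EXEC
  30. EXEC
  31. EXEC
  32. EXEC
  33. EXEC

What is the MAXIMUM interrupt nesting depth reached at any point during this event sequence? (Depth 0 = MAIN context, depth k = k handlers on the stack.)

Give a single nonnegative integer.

Event 1 (EXEC): [MAIN] PC=0: INC 4 -> ACC=4 [depth=0]
Event 2 (INT 2): INT 2 arrives: push (MAIN, PC=1), enter IRQ2 at PC=0 (depth now 1) [depth=1]
Event 3 (INT 1): INT 1 arrives: push (IRQ2, PC=0), enter IRQ1 at PC=0 (depth now 2) [depth=2]
Event 4 (EXEC): [IRQ1] PC=0: INC 1 -> ACC=5 [depth=2]
Event 5 (EXEC): [IRQ1] PC=1: IRET -> resume IRQ2 at PC=0 (depth now 1) [depth=1]
Event 6 (EXEC): [IRQ2] PC=0: INC 4 -> ACC=9 [depth=1]
Event 7 (EXEC): [IRQ2] PC=1: INC 2 -> ACC=11 [depth=1]
Event 8 (INT 1): INT 1 arrives: push (IRQ2, PC=2), enter IRQ1 at PC=0 (depth now 2) [depth=2]
Event 9 (EXEC): [IRQ1] PC=0: INC 1 -> ACC=12 [depth=2]
Event 10 (EXEC): [IRQ1] PC=1: IRET -> resume IRQ2 at PC=2 (depth now 1) [depth=1]
Event 11 (EXEC): [IRQ2] PC=2: DEC 3 -> ACC=9 [depth=1]
Event 12 (EXEC): [IRQ2] PC=3: IRET -> resume MAIN at PC=1 (depth now 0) [depth=0]
Event 13 (INT 0): INT 0 arrives: push (MAIN, PC=1), enter IRQ0 at PC=0 (depth now 1) [depth=1]
Event 14 (INT 2): INT 2 arrives: push (IRQ0, PC=0), enter IRQ2 at PC=0 (depth now 2) [depth=2]
Event 15 (EXEC): [IRQ2] PC=0: INC 4 -> ACC=13 [depth=2]
Event 16 (EXEC): [IRQ2] PC=1: INC 2 -> ACC=15 [depth=2]
Event 17 (EXEC): [IRQ2] PC=2: DEC 3 -> ACC=12 [depth=2]
Event 18 (EXEC): [IRQ2] PC=3: IRET -> resume IRQ0 at PC=0 (depth now 1) [depth=1]
Event 19 (EXEC): [IRQ0] PC=0: DEC 4 -> ACC=8 [depth=1]
Event 20 (EXEC): [IRQ0] PC=1: DEC 4 -> ACC=4 [depth=1]
Event 21 (INT 0): INT 0 arrives: push (IRQ0, PC=2), enter IRQ0 at PC=0 (depth now 2) [depth=2]
Event 22 (EXEC): [IRQ0] PC=0: DEC 4 -> ACC=0 [depth=2]
Event 23 (EXEC): [IRQ0] PC=1: DEC 4 -> ACC=-4 [depth=2]
Event 24 (EXEC): [IRQ0] PC=2: INC 4 -> ACC=0 [depth=2]
Event 25 (EXEC): [IRQ0] PC=3: IRET -> resume IRQ0 at PC=2 (depth now 1) [depth=1]
Event 26 (EXEC): [IRQ0] PC=2: INC 4 -> ACC=4 [depth=1]
Event 27 (EXEC): [IRQ0] PC=3: IRET -> resume MAIN at PC=1 (depth now 0) [depth=0]
Event 28 (EXEC): [MAIN] PC=1: INC 3 -> ACC=7 [depth=0]
Event 29 (EXEC): [MAIN] PC=2: DEC 5 -> ACC=2 [depth=0]
Event 30 (EXEC): [MAIN] PC=3: NOP [depth=0]
Event 31 (EXEC): [MAIN] PC=4: INC 1 -> ACC=3 [depth=0]
Event 32 (EXEC): [MAIN] PC=5: NOP [depth=0]
Event 33 (EXEC): [MAIN] PC=6: HALT [depth=0]
Max depth observed: 2

Answer: 2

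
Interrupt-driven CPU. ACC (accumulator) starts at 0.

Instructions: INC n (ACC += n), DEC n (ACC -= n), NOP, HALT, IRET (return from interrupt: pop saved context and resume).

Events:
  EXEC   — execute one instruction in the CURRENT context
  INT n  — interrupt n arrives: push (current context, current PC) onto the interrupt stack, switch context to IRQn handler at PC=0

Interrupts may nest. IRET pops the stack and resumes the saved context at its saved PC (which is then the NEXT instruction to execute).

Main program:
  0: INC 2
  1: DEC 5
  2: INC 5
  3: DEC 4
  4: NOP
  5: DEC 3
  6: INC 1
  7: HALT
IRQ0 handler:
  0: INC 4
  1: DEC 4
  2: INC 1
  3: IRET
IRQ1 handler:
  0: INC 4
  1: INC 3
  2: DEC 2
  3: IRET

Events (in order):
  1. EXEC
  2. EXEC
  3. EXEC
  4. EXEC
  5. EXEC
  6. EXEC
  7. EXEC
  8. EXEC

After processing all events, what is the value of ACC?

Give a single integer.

Event 1 (EXEC): [MAIN] PC=0: INC 2 -> ACC=2
Event 2 (EXEC): [MAIN] PC=1: DEC 5 -> ACC=-3
Event 3 (EXEC): [MAIN] PC=2: INC 5 -> ACC=2
Event 4 (EXEC): [MAIN] PC=3: DEC 4 -> ACC=-2
Event 5 (EXEC): [MAIN] PC=4: NOP
Event 6 (EXEC): [MAIN] PC=5: DEC 3 -> ACC=-5
Event 7 (EXEC): [MAIN] PC=6: INC 1 -> ACC=-4
Event 8 (EXEC): [MAIN] PC=7: HALT

Answer: -4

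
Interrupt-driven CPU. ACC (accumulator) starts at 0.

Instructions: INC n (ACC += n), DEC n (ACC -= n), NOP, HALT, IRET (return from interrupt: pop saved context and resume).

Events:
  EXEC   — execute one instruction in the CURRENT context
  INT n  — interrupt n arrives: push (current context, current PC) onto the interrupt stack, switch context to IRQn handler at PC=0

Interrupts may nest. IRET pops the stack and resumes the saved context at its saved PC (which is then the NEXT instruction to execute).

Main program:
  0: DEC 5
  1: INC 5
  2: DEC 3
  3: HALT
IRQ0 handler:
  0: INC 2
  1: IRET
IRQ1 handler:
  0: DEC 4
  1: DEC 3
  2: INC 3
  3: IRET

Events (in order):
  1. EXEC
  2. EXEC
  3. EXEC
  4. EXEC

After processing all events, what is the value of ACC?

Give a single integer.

Event 1 (EXEC): [MAIN] PC=0: DEC 5 -> ACC=-5
Event 2 (EXEC): [MAIN] PC=1: INC 5 -> ACC=0
Event 3 (EXEC): [MAIN] PC=2: DEC 3 -> ACC=-3
Event 4 (EXEC): [MAIN] PC=3: HALT

Answer: -3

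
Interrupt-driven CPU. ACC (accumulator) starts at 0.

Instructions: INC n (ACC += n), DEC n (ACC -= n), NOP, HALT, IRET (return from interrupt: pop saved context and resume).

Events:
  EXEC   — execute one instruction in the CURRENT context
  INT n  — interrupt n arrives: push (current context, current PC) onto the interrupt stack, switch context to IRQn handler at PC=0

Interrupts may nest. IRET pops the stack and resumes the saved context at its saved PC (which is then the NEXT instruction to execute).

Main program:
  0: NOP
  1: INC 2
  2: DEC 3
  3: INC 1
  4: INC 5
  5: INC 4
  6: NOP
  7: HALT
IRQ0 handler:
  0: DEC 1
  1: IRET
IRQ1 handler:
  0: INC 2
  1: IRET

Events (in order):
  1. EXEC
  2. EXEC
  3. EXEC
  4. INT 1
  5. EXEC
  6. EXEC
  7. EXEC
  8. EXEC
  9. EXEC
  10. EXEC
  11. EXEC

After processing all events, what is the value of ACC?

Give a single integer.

Answer: 11

Derivation:
Event 1 (EXEC): [MAIN] PC=0: NOP
Event 2 (EXEC): [MAIN] PC=1: INC 2 -> ACC=2
Event 3 (EXEC): [MAIN] PC=2: DEC 3 -> ACC=-1
Event 4 (INT 1): INT 1 arrives: push (MAIN, PC=3), enter IRQ1 at PC=0 (depth now 1)
Event 5 (EXEC): [IRQ1] PC=0: INC 2 -> ACC=1
Event 6 (EXEC): [IRQ1] PC=1: IRET -> resume MAIN at PC=3 (depth now 0)
Event 7 (EXEC): [MAIN] PC=3: INC 1 -> ACC=2
Event 8 (EXEC): [MAIN] PC=4: INC 5 -> ACC=7
Event 9 (EXEC): [MAIN] PC=5: INC 4 -> ACC=11
Event 10 (EXEC): [MAIN] PC=6: NOP
Event 11 (EXEC): [MAIN] PC=7: HALT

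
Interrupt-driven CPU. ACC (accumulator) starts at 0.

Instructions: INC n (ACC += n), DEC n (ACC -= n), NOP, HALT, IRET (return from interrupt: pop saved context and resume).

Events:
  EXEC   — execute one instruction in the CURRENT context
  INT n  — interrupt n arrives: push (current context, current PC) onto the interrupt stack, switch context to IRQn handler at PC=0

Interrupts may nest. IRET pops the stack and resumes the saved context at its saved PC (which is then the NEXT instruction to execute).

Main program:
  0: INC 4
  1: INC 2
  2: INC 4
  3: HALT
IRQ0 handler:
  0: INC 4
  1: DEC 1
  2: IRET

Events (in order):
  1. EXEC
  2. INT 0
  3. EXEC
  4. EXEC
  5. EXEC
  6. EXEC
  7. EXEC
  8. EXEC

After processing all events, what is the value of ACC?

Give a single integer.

Answer: 13

Derivation:
Event 1 (EXEC): [MAIN] PC=0: INC 4 -> ACC=4
Event 2 (INT 0): INT 0 arrives: push (MAIN, PC=1), enter IRQ0 at PC=0 (depth now 1)
Event 3 (EXEC): [IRQ0] PC=0: INC 4 -> ACC=8
Event 4 (EXEC): [IRQ0] PC=1: DEC 1 -> ACC=7
Event 5 (EXEC): [IRQ0] PC=2: IRET -> resume MAIN at PC=1 (depth now 0)
Event 6 (EXEC): [MAIN] PC=1: INC 2 -> ACC=9
Event 7 (EXEC): [MAIN] PC=2: INC 4 -> ACC=13
Event 8 (EXEC): [MAIN] PC=3: HALT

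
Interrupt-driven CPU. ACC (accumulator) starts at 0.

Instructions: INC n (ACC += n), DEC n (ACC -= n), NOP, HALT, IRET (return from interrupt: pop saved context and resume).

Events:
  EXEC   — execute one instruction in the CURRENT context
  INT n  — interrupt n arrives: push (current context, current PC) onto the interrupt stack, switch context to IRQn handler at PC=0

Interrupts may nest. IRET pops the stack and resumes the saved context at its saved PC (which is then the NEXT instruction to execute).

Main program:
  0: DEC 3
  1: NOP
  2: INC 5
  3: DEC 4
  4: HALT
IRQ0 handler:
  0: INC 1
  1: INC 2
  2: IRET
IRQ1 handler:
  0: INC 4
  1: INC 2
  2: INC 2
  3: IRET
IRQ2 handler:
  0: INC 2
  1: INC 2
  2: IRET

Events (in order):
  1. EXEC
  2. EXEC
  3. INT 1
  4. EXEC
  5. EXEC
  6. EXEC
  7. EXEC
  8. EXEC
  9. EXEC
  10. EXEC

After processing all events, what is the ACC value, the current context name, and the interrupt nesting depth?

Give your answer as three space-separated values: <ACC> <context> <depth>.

Event 1 (EXEC): [MAIN] PC=0: DEC 3 -> ACC=-3
Event 2 (EXEC): [MAIN] PC=1: NOP
Event 3 (INT 1): INT 1 arrives: push (MAIN, PC=2), enter IRQ1 at PC=0 (depth now 1)
Event 4 (EXEC): [IRQ1] PC=0: INC 4 -> ACC=1
Event 5 (EXEC): [IRQ1] PC=1: INC 2 -> ACC=3
Event 6 (EXEC): [IRQ1] PC=2: INC 2 -> ACC=5
Event 7 (EXEC): [IRQ1] PC=3: IRET -> resume MAIN at PC=2 (depth now 0)
Event 8 (EXEC): [MAIN] PC=2: INC 5 -> ACC=10
Event 9 (EXEC): [MAIN] PC=3: DEC 4 -> ACC=6
Event 10 (EXEC): [MAIN] PC=4: HALT

Answer: 6 MAIN 0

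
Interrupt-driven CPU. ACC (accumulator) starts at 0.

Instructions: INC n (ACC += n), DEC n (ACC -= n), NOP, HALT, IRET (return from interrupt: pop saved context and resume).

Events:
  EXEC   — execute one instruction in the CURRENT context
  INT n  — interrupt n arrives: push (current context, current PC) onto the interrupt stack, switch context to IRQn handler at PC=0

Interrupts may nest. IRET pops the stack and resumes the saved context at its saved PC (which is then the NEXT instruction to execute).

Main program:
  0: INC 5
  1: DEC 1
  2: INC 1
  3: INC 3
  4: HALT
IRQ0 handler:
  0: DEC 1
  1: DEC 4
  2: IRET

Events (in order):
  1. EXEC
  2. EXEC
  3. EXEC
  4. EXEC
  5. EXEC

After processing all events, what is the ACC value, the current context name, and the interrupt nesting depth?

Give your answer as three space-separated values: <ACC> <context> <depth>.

Event 1 (EXEC): [MAIN] PC=0: INC 5 -> ACC=5
Event 2 (EXEC): [MAIN] PC=1: DEC 1 -> ACC=4
Event 3 (EXEC): [MAIN] PC=2: INC 1 -> ACC=5
Event 4 (EXEC): [MAIN] PC=3: INC 3 -> ACC=8
Event 5 (EXEC): [MAIN] PC=4: HALT

Answer: 8 MAIN 0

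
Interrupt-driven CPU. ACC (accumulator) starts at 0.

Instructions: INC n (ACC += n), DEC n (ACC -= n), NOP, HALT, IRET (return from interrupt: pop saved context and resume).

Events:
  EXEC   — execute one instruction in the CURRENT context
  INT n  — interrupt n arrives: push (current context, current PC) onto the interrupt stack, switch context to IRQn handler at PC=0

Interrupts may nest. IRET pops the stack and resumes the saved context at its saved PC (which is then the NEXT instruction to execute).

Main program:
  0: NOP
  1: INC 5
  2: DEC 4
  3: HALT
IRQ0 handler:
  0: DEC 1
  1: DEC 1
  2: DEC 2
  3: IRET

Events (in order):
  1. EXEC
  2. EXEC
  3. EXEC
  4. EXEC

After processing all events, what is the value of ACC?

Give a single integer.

Event 1 (EXEC): [MAIN] PC=0: NOP
Event 2 (EXEC): [MAIN] PC=1: INC 5 -> ACC=5
Event 3 (EXEC): [MAIN] PC=2: DEC 4 -> ACC=1
Event 4 (EXEC): [MAIN] PC=3: HALT

Answer: 1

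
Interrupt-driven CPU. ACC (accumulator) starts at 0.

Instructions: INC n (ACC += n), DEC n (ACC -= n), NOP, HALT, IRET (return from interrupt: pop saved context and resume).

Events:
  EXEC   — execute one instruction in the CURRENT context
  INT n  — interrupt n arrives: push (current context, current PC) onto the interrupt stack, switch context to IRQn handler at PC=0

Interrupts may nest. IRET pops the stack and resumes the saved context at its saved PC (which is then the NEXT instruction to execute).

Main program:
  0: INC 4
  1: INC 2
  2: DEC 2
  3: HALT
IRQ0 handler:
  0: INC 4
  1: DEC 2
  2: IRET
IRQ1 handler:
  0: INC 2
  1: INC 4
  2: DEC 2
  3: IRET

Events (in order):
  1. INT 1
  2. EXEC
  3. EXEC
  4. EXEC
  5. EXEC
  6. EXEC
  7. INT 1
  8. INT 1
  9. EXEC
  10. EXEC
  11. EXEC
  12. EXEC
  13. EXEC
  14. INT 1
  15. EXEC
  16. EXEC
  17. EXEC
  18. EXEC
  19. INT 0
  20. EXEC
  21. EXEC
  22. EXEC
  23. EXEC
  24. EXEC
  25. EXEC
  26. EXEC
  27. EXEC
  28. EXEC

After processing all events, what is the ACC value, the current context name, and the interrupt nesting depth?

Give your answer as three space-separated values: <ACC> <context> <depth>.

Answer: 22 MAIN 0

Derivation:
Event 1 (INT 1): INT 1 arrives: push (MAIN, PC=0), enter IRQ1 at PC=0 (depth now 1)
Event 2 (EXEC): [IRQ1] PC=0: INC 2 -> ACC=2
Event 3 (EXEC): [IRQ1] PC=1: INC 4 -> ACC=6
Event 4 (EXEC): [IRQ1] PC=2: DEC 2 -> ACC=4
Event 5 (EXEC): [IRQ1] PC=3: IRET -> resume MAIN at PC=0 (depth now 0)
Event 6 (EXEC): [MAIN] PC=0: INC 4 -> ACC=8
Event 7 (INT 1): INT 1 arrives: push (MAIN, PC=1), enter IRQ1 at PC=0 (depth now 1)
Event 8 (INT 1): INT 1 arrives: push (IRQ1, PC=0), enter IRQ1 at PC=0 (depth now 2)
Event 9 (EXEC): [IRQ1] PC=0: INC 2 -> ACC=10
Event 10 (EXEC): [IRQ1] PC=1: INC 4 -> ACC=14
Event 11 (EXEC): [IRQ1] PC=2: DEC 2 -> ACC=12
Event 12 (EXEC): [IRQ1] PC=3: IRET -> resume IRQ1 at PC=0 (depth now 1)
Event 13 (EXEC): [IRQ1] PC=0: INC 2 -> ACC=14
Event 14 (INT 1): INT 1 arrives: push (IRQ1, PC=1), enter IRQ1 at PC=0 (depth now 2)
Event 15 (EXEC): [IRQ1] PC=0: INC 2 -> ACC=16
Event 16 (EXEC): [IRQ1] PC=1: INC 4 -> ACC=20
Event 17 (EXEC): [IRQ1] PC=2: DEC 2 -> ACC=18
Event 18 (EXEC): [IRQ1] PC=3: IRET -> resume IRQ1 at PC=1 (depth now 1)
Event 19 (INT 0): INT 0 arrives: push (IRQ1, PC=1), enter IRQ0 at PC=0 (depth now 2)
Event 20 (EXEC): [IRQ0] PC=0: INC 4 -> ACC=22
Event 21 (EXEC): [IRQ0] PC=1: DEC 2 -> ACC=20
Event 22 (EXEC): [IRQ0] PC=2: IRET -> resume IRQ1 at PC=1 (depth now 1)
Event 23 (EXEC): [IRQ1] PC=1: INC 4 -> ACC=24
Event 24 (EXEC): [IRQ1] PC=2: DEC 2 -> ACC=22
Event 25 (EXEC): [IRQ1] PC=3: IRET -> resume MAIN at PC=1 (depth now 0)
Event 26 (EXEC): [MAIN] PC=1: INC 2 -> ACC=24
Event 27 (EXEC): [MAIN] PC=2: DEC 2 -> ACC=22
Event 28 (EXEC): [MAIN] PC=3: HALT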